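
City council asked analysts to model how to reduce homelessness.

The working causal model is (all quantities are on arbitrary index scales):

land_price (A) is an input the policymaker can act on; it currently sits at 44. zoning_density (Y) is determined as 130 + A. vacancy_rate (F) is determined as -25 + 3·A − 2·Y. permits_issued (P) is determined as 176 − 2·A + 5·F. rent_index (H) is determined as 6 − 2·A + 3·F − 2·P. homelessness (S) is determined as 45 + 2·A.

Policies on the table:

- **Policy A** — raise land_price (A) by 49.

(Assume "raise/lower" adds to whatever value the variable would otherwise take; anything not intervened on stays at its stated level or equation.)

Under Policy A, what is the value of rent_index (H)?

Policy A (A + 49):
  A = 44 + 49 = 93
  Y = 130 + 93 = 223
  F = -25 + 3·93 − 2·223 = -192
  P = 176 − 2·93 + 5·(-192) = -970
  H = 6 − 2·93 + 3·(-192) − 2·(-970) = 1184

1184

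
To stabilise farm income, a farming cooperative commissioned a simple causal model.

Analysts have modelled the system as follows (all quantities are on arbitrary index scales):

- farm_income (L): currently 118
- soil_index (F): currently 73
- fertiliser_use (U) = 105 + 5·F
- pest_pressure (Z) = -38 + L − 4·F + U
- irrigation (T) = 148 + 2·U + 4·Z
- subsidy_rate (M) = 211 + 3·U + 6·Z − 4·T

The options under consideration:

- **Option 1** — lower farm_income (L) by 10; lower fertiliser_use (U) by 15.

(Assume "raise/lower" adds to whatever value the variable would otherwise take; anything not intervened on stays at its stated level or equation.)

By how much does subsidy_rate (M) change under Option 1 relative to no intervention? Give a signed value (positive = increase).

Baseline:
  L = 118
  F = 73
  U = 105 + 5·73 = 470
  Z = -38 + 118 − 4·73 + 470 = 258
  T = 148 + 2·470 + 4·258 = 2120
  M = 211 + 3·470 + 6·258 − 4·2120 = -5311
Option 1 (L − 10, U − 15):
  L = 118 − 10 = 108
  F = 73
  U = 105 + 5·73 (−15 from intervention) = 455
  Z = -38 + 108 − 4·73 + 455 = 233
  T = 148 + 2·455 + 4·233 = 1990
  M = 211 + 3·455 + 6·233 − 4·1990 = -4986
Change in M: -4986 − (-5311) = 325

325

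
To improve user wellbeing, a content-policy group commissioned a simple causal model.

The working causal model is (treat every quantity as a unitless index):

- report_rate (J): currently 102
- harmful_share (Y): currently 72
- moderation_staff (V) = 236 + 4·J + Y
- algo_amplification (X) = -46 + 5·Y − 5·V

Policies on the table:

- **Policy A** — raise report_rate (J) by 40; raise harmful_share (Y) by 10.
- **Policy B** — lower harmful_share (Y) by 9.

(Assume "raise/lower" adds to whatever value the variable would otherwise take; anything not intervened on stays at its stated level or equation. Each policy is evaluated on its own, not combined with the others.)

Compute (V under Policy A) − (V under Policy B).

179

Policy A (J + 40, Y + 10):
  J = 102 + 40 = 142
  Y = 72 + 10 = 82
  V = 236 + 4·142 + 82 = 886
Policy B (Y − 9):
  J = 102
  Y = 72 − 9 = 63
  V = 236 + 4·102 + 63 = 707
V: 886 − 707 = 179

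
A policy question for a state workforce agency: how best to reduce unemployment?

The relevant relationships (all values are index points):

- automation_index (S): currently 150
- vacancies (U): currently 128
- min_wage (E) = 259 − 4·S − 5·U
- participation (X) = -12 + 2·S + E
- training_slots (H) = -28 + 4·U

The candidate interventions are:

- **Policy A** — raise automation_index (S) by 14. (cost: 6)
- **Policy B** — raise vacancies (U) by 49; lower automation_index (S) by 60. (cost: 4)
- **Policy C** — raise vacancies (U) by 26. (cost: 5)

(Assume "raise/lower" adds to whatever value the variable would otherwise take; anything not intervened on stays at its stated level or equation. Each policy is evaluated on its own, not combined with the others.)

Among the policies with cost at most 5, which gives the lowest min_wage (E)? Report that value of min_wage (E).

Policy B (U + 49, S − 60):
  S = 150 − 60 = 90
  U = 128 + 49 = 177
  E = 259 − 4·90 − 5·177 = -986
Policy C (U + 26):
  S = 150
  U = 128 + 26 = 154
  E = 259 − 4·150 − 5·154 = -1111
Comparing — Policy B: E=-986, Policy C: E=-1111. Lowest is -1111 (Policy C).

-1111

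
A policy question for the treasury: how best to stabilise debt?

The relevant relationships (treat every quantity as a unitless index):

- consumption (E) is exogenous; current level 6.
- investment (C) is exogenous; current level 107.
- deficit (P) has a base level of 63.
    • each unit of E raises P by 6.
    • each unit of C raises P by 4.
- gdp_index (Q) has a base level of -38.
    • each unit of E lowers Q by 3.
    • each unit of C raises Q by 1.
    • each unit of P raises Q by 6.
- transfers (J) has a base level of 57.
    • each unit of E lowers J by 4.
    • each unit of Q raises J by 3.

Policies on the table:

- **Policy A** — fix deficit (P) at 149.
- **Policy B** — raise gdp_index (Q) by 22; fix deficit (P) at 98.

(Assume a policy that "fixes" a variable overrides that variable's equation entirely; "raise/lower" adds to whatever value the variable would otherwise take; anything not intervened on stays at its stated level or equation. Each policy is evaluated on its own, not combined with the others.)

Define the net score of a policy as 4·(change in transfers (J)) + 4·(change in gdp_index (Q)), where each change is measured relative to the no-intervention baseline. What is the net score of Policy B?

-40832

Baseline:
  E = 6
  C = 107
  P = 63 + 6·6 + 4·107 = 527
  Q = -38 − 3·6 + 107 + 6·527 = 3213
  J = 57 − 4·6 + 3·3213 = 9672
Policy B (Q + 22, P := 98):
  E = 6
  C = 107
  P = 98
  Q = -38 − 3·6 + 107 + 6·98 (+22 from intervention) = 661
  J = 57 − 4·6 + 3·661 = 2016
ΔJ = 2016 − 9672 = -7656; ΔQ = 661 − 3213 = -2552
Score = 4·(-7656) + 4·(-2552) = -40832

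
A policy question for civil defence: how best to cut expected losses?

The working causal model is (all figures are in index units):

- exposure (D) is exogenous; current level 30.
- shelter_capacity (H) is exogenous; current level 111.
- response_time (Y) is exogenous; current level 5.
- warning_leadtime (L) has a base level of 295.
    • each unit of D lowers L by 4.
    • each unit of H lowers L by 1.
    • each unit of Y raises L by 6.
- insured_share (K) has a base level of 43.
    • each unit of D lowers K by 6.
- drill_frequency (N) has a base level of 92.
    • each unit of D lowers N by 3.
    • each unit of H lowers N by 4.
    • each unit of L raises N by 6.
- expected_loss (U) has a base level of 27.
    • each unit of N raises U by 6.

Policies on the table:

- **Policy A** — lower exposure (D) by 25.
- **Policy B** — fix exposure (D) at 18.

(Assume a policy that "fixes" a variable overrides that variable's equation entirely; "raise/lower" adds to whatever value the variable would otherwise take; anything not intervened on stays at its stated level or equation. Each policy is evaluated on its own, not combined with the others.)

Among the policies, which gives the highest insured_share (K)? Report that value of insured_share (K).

13

Policy A (D − 25):
  D = 30 − 25 = 5
  K = 43 − 6·5 = 13
Policy B (D := 18):
  D = 18
  K = 43 − 6·18 = -65
Comparing — Policy A: K=13, Policy B: K=-65. Highest is 13 (Policy A).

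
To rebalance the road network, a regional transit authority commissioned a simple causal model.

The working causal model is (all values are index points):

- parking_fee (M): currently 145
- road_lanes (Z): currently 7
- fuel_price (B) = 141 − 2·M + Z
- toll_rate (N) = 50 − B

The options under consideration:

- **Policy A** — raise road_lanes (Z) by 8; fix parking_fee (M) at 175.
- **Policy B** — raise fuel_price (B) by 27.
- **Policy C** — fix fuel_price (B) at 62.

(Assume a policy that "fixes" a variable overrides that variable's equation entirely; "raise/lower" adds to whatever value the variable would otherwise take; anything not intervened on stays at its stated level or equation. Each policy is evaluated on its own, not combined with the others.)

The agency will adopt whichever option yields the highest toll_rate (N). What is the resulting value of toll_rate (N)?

Policy A (Z + 8, M := 175):
  M = 175
  Z = 7 + 8 = 15
  B = 141 − 2·175 + 15 = -194
  N = 50 − (-194) = 244
Policy B (B + 27):
  M = 145
  Z = 7
  B = 141 − 2·145 + 7 (+27 from intervention) = -115
  N = 50 − (-115) = 165
Policy C (B := 62):
  M = 145
  Z = 7
  B = 62
  N = 50 − 62 = -12
Comparing — Policy A: N=244, Policy B: N=165, Policy C: N=-12. Highest is 244 (Policy A).

244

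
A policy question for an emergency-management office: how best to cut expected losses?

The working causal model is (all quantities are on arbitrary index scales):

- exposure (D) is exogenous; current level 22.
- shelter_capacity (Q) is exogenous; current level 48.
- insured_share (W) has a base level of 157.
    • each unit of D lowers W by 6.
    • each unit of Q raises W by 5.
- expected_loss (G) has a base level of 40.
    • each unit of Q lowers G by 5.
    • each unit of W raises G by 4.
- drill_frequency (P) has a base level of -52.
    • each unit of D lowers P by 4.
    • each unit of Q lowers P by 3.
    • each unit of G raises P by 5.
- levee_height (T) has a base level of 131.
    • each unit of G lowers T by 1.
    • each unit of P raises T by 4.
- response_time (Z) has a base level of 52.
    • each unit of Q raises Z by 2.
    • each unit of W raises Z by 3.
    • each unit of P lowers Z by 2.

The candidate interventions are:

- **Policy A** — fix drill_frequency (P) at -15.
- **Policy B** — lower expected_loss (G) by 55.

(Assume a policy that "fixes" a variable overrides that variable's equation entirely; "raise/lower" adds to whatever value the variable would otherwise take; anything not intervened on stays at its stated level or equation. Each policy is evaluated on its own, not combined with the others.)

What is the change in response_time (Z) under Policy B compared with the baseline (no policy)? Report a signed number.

Baseline:
  D = 22
  Q = 48
  W = 157 − 6·22 + 5·48 = 265
  G = 40 − 5·48 + 4·265 = 860
  P = -52 − 4·22 − 3·48 + 5·860 = 4016
  Z = 52 + 2·48 + 3·265 − 2·4016 = -7089
Policy B (G − 55):
  D = 22
  Q = 48
  W = 157 − 6·22 + 5·48 = 265
  G = 40 − 5·48 + 4·265 (−55 from intervention) = 805
  P = -52 − 4·22 − 3·48 + 5·805 = 3741
  Z = 52 + 2·48 + 3·265 − 2·3741 = -6539
Change in Z: -6539 − (-7089) = 550

550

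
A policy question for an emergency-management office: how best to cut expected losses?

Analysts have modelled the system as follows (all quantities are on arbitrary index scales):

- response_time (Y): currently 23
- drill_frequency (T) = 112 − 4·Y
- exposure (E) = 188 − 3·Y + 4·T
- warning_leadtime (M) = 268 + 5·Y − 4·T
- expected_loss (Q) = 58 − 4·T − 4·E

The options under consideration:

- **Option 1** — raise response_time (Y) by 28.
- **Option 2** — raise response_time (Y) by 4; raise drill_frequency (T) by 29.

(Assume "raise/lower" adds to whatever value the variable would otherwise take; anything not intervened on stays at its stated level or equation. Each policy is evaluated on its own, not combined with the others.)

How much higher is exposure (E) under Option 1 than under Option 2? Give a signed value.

Option 1 (Y + 28):
  Y = 23 + 28 = 51
  T = 112 − 4·51 = -92
  E = 188 − 3·51 + 4·(-92) = -333
Option 2 (Y + 4, T + 29):
  Y = 23 + 4 = 27
  T = 112 − 4·27 (+29 from intervention) = 33
  E = 188 − 3·27 + 4·33 = 239
E: -333 − 239 = -572

-572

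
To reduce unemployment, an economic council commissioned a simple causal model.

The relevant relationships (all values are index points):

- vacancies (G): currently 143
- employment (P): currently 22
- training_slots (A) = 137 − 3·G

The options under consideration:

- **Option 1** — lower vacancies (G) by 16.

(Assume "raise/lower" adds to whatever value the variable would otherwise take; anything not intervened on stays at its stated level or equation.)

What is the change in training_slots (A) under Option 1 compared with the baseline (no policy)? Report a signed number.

48

Baseline:
  G = 143
  A = 137 − 3·143 = -292
Option 1 (G − 16):
  G = 143 − 16 = 127
  A = 137 − 3·127 = -244
Change in A: -244 − (-292) = 48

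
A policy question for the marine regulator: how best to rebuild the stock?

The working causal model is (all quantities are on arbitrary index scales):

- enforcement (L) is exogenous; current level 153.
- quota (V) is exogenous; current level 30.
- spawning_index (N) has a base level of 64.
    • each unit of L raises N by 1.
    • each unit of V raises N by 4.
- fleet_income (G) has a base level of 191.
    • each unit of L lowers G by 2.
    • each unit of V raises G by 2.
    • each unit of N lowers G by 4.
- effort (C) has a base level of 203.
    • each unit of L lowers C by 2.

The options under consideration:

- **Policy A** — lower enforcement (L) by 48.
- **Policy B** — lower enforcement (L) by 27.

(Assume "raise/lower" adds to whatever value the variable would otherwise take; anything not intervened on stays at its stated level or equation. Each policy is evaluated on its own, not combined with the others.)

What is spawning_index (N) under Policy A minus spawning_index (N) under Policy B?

Policy A (L − 48):
  L = 153 − 48 = 105
  V = 30
  N = 64 + 105 + 4·30 = 289
Policy B (L − 27):
  L = 153 − 27 = 126
  V = 30
  N = 64 + 126 + 4·30 = 310
N: 289 − 310 = -21

-21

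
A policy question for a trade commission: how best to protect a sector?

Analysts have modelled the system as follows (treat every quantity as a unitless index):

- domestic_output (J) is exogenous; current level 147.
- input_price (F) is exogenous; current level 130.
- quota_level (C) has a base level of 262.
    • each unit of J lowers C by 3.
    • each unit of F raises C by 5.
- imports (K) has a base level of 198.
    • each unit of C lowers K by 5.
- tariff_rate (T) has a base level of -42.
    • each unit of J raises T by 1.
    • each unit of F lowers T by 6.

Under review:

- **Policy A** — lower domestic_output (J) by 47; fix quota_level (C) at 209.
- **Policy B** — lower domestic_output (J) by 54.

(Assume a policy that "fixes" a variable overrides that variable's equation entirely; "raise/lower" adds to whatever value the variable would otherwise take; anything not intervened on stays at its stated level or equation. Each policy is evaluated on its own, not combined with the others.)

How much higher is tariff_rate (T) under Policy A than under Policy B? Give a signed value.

7

Policy A (J − 47, C := 209):
  J = 147 − 47 = 100
  F = 130
  T = -42 + 100 − 6·130 = -722
Policy B (J − 54):
  J = 147 − 54 = 93
  F = 130
  T = -42 + 93 − 6·130 = -729
T: -722 − (-729) = 7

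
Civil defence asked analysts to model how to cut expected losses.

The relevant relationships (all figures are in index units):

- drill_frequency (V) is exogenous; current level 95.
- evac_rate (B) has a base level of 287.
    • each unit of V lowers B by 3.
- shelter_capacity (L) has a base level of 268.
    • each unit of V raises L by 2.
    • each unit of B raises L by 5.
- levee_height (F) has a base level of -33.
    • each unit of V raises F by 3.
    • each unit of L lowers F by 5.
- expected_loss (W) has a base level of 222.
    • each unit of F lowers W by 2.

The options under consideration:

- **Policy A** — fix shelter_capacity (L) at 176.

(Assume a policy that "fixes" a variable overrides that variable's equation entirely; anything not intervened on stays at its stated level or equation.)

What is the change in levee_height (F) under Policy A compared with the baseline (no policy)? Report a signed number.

1460

Baseline:
  V = 95
  B = 287 − 3·95 = 2
  L = 268 + 2·95 + 5·2 = 468
  F = -33 + 3·95 − 5·468 = -2088
Policy A (L := 176):
  V = 95
  B = 287 − 3·95 = 2
  L = 176
  F = -33 + 3·95 − 5·176 = -628
Change in F: -628 − (-2088) = 1460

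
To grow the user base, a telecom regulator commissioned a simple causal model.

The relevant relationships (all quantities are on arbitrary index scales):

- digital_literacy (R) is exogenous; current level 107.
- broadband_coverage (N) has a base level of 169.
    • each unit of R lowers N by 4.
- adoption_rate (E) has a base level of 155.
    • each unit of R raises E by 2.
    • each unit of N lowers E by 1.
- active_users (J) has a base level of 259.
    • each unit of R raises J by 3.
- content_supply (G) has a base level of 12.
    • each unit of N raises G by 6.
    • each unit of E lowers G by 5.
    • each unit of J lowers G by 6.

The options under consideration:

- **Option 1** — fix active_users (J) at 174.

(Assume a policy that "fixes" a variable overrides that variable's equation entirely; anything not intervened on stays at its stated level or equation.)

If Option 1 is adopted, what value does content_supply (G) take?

-5726

Option 1 (J := 174):
  R = 107
  N = 169 − 4·107 = -259
  E = 155 + 2·107 − (-259) = 628
  J = 174
  G = 12 + 6·(-259) − 5·628 − 6·174 = -5726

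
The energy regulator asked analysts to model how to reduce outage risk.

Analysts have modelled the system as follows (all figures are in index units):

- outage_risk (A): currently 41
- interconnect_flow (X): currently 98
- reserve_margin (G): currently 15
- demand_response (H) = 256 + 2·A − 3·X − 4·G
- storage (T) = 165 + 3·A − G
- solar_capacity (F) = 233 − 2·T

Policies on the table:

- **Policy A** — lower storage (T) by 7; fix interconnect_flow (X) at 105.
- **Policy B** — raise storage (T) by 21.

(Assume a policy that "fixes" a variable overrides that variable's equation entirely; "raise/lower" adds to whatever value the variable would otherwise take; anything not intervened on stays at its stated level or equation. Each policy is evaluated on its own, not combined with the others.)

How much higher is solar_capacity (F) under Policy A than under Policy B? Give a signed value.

56

Policy A (T − 7, X := 105):
  A = 41
  G = 15
  T = 165 + 3·41 − 15 (−7 from intervention) = 266
  F = 233 − 2·266 = -299
Policy B (T + 21):
  A = 41
  G = 15
  T = 165 + 3·41 − 15 (+21 from intervention) = 294
  F = 233 − 2·294 = -355
F: -299 − (-355) = 56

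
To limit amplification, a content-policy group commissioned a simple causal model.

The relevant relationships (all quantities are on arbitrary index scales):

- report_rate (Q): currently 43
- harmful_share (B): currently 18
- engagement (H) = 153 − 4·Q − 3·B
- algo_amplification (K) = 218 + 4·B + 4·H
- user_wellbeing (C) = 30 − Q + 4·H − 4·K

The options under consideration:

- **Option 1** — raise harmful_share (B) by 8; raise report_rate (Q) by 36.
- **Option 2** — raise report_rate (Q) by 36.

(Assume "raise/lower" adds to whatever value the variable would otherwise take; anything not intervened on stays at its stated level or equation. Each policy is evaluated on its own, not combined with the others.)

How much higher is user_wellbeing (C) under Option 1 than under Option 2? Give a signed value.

Option 1 (B + 8, Q + 36):
  Q = 43 + 36 = 79
  B = 18 + 8 = 26
  H = 153 − 4·79 − 3·26 = -241
  K = 218 + 4·26 + 4·(-241) = -642
  C = 30 − 79 + 4·(-241) − 4·(-642) = 1555
Option 2 (Q + 36):
  Q = 43 + 36 = 79
  B = 18
  H = 153 − 4·79 − 3·18 = -217
  K = 218 + 4·18 + 4·(-217) = -578
  C = 30 − 79 + 4·(-217) − 4·(-578) = 1395
C: 1555 − 1395 = 160

160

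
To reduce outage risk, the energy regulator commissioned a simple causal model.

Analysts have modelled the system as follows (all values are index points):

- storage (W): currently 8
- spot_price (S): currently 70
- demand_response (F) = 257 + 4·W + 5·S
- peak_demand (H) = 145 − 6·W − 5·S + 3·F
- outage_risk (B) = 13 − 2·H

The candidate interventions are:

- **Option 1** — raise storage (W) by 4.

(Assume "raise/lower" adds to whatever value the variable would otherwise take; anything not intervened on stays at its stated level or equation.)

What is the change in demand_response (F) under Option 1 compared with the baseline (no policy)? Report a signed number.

Baseline:
  W = 8
  S = 70
  F = 257 + 4·8 + 5·70 = 639
Option 1 (W + 4):
  W = 8 + 4 = 12
  S = 70
  F = 257 + 4·12 + 5·70 = 655
Change in F: 655 − 639 = 16

16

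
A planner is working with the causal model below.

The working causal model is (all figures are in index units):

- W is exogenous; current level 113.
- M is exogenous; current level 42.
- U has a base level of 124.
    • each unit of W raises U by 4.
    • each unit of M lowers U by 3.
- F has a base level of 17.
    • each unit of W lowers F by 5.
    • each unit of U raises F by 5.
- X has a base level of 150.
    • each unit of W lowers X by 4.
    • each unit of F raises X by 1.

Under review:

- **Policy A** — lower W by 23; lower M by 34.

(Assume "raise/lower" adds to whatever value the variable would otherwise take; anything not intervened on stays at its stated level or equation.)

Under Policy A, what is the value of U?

460

Policy A (W − 23, M − 34):
  W = 113 − 23 = 90
  M = 42 − 34 = 8
  U = 124 + 4·90 − 3·8 = 460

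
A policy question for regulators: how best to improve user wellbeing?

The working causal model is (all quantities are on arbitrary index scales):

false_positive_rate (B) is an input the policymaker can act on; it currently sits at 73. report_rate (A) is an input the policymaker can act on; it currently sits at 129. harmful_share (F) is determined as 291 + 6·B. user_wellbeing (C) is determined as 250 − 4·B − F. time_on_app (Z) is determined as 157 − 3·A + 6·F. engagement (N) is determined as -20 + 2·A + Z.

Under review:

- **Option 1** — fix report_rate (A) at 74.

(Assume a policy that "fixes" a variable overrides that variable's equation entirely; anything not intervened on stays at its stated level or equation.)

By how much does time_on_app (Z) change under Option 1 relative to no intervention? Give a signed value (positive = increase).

165

Baseline:
  B = 73
  A = 129
  F = 291 + 6·73 = 729
  Z = 157 − 3·129 + 6·729 = 4144
Option 1 (A := 74):
  B = 73
  A = 74
  F = 291 + 6·73 = 729
  Z = 157 − 3·74 + 6·729 = 4309
Change in Z: 4309 − 4144 = 165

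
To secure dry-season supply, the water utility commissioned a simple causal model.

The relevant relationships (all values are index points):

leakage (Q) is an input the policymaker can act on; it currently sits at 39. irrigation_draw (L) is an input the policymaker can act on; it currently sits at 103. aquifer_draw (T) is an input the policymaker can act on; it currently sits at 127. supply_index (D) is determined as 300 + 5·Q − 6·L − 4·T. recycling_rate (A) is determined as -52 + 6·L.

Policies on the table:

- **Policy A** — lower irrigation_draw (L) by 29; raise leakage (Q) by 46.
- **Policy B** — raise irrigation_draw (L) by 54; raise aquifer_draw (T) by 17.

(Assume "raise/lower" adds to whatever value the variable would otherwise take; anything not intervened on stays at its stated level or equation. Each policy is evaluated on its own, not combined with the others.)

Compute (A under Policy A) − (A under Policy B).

-498

Policy A (L − 29, Q + 46):
  L = 103 − 29 = 74
  A = -52 + 6·74 = 392
Policy B (L + 54, T + 17):
  L = 103 + 54 = 157
  A = -52 + 6·157 = 890
A: 392 − 890 = -498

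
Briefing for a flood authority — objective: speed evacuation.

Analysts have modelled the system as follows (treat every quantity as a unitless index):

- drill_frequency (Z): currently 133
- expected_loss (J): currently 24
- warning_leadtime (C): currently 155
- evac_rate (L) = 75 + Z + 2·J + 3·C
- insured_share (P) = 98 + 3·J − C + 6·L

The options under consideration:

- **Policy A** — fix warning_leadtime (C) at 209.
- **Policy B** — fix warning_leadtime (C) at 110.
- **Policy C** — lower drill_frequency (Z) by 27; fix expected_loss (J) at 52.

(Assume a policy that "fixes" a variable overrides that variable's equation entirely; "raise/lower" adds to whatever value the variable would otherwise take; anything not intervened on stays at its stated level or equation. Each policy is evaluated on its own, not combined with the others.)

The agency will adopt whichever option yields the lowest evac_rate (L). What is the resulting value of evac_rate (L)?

586

Policy A (C := 209):
  Z = 133
  J = 24
  C = 209
  L = 75 + 133 + 2·24 + 3·209 = 883
Policy B (C := 110):
  Z = 133
  J = 24
  C = 110
  L = 75 + 133 + 2·24 + 3·110 = 586
Policy C (Z − 27, J := 52):
  Z = 133 − 27 = 106
  J = 52
  C = 155
  L = 75 + 106 + 2·52 + 3·155 = 750
Comparing — Policy A: L=883, Policy B: L=586, Policy C: L=750. Lowest is 586 (Policy B).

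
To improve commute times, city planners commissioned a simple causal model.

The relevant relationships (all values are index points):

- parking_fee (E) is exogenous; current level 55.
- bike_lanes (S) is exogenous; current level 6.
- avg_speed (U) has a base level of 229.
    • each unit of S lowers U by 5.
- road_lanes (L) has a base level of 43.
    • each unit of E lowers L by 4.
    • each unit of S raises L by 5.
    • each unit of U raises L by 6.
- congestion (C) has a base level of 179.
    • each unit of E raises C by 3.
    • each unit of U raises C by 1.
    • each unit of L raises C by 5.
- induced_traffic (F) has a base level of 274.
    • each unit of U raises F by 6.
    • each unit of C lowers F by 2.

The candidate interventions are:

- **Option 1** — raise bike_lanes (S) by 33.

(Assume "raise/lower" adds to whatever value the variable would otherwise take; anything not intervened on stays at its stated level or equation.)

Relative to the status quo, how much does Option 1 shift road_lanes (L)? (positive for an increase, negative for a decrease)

-825

Baseline:
  E = 55
  S = 6
  U = 229 − 5·6 = 199
  L = 43 − 4·55 + 5·6 + 6·199 = 1047
Option 1 (S + 33):
  E = 55
  S = 6 + 33 = 39
  U = 229 − 5·39 = 34
  L = 43 − 4·55 + 5·39 + 6·34 = 222
Change in L: 222 − 1047 = -825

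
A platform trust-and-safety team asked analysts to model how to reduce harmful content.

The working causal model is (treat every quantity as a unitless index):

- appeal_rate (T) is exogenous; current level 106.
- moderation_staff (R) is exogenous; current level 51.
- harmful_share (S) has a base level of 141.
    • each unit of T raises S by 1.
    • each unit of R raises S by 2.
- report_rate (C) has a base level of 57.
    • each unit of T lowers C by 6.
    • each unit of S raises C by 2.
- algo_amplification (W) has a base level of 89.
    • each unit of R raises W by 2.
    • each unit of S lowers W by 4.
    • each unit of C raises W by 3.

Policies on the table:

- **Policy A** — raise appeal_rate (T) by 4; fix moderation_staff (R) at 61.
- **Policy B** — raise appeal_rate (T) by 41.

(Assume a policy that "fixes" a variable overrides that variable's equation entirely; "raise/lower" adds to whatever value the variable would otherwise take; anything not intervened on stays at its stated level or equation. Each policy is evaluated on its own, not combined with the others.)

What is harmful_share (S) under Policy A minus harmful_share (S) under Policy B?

Policy A (T + 4, R := 61):
  T = 106 + 4 = 110
  R = 61
  S = 141 + 110 + 2·61 = 373
Policy B (T + 41):
  T = 106 + 41 = 147
  R = 51
  S = 141 + 147 + 2·51 = 390
S: 373 − 390 = -17

-17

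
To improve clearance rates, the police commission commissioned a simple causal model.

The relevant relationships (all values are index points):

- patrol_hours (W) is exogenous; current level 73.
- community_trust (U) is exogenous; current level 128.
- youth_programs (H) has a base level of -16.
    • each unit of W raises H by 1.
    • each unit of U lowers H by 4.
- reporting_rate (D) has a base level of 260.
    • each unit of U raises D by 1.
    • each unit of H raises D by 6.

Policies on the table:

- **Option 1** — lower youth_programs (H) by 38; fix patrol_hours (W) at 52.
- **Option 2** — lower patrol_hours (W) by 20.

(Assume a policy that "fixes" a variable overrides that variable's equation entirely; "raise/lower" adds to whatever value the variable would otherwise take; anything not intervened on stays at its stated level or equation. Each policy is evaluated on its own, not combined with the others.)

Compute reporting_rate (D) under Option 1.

-2696

Option 1 (H − 38, W := 52):
  W = 52
  U = 128
  H = -16 + 52 − 4·128 (−38 from intervention) = -514
  D = 260 + 128 + 6·(-514) = -2696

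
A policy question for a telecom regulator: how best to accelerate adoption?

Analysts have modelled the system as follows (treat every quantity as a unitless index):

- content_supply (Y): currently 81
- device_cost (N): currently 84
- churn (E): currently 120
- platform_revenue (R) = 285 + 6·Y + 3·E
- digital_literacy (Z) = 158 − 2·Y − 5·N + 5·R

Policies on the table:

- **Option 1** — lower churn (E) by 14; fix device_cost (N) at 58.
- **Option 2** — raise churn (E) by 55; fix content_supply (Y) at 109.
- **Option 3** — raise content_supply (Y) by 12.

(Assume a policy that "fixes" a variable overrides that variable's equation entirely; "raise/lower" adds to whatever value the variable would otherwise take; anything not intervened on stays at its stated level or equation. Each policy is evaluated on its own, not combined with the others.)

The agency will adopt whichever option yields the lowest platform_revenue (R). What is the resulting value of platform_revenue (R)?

Option 1 (E − 14, N := 58):
  Y = 81
  E = 120 − 14 = 106
  R = 285 + 6·81 + 3·106 = 1089
Option 2 (E + 55, Y := 109):
  Y = 109
  E = 120 + 55 = 175
  R = 285 + 6·109 + 3·175 = 1464
Option 3 (Y + 12):
  Y = 81 + 12 = 93
  E = 120
  R = 285 + 6·93 + 3·120 = 1203
Comparing — Option 1: R=1089, Option 2: R=1464, Option 3: R=1203. Lowest is 1089 (Option 1).

1089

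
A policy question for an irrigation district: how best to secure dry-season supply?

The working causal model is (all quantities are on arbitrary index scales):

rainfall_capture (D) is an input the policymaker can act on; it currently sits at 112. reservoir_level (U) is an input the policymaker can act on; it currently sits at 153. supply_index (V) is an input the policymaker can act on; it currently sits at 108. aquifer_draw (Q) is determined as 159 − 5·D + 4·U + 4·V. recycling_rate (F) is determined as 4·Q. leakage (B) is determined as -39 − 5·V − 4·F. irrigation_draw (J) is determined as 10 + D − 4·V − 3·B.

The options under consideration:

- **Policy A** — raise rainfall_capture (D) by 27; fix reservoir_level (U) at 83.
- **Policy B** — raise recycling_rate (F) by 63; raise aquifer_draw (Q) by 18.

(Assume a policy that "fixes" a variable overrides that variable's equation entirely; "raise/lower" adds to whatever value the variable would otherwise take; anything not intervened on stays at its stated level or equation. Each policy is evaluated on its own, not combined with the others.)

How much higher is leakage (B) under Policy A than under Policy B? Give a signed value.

Policy A (D + 27, U := 83):
  D = 112 + 27 = 139
  U = 83
  V = 108
  Q = 159 − 5·139 + 4·83 + 4·108 = 228
  F = 0 + 4·228 = 912
  B = -39 − 5·108 − 4·912 = -4227
Policy B (F + 63, Q + 18):
  D = 112
  U = 153
  V = 108
  Q = 159 − 5·112 + 4·153 + 4·108 (+18 from intervention) = 661
  F = 0 + 4·661 (+63 from intervention) = 2707
  B = -39 − 5·108 − 4·2707 = -11407
B: -4227 − (-11407) = 7180

7180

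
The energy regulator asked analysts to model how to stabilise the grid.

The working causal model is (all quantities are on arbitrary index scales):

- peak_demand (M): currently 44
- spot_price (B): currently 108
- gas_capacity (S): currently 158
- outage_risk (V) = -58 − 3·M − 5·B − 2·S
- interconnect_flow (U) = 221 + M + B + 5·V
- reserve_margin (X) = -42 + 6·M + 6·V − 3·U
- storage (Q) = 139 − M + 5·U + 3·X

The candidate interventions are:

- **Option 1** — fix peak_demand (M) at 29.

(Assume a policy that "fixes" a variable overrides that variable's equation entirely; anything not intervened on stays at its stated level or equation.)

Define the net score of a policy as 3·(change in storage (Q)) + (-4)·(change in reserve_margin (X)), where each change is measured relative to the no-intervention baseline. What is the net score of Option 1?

Baseline:
  M = 44
  B = 108
  S = 158
  V = -58 − 3·44 − 5·108 − 2·158 = -1046
  U = 221 + 44 + 108 + 5·(-1046) = -4857
  X = -42 + 6·44 + 6·(-1046) − 3·(-4857) = 8517
  Q = 139 − 44 + 5·(-4857) + 3·8517 = 1361
Option 1 (M := 29):
  M = 29
  B = 108
  S = 158
  V = -58 − 3·29 − 5·108 − 2·158 = -1001
  U = 221 + 29 + 108 + 5·(-1001) = -4647
  X = -42 + 6·29 + 6·(-1001) − 3·(-4647) = 8067
  Q = 139 − 29 + 5·(-4647) + 3·8067 = 1076
ΔQ = 1076 − 1361 = -285; ΔX = 8067 − 8517 = -450
Score = 3·(-285) + (-4)·(-450) = 945

945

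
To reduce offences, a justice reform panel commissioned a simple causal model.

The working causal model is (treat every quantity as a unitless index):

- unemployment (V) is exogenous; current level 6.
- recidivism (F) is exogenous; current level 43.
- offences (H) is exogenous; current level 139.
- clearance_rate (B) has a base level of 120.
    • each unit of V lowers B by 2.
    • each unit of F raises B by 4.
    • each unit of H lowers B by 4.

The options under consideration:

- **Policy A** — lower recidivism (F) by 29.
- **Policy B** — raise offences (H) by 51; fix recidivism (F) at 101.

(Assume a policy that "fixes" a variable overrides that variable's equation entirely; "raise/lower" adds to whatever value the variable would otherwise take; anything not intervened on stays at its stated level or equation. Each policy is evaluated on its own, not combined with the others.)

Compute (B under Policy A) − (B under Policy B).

-144

Policy A (F − 29):
  V = 6
  F = 43 − 29 = 14
  H = 139
  B = 120 − 2·6 + 4·14 − 4·139 = -392
Policy B (H + 51, F := 101):
  V = 6
  F = 101
  H = 139 + 51 = 190
  B = 120 − 2·6 + 4·101 − 4·190 = -248
B: -392 − (-248) = -144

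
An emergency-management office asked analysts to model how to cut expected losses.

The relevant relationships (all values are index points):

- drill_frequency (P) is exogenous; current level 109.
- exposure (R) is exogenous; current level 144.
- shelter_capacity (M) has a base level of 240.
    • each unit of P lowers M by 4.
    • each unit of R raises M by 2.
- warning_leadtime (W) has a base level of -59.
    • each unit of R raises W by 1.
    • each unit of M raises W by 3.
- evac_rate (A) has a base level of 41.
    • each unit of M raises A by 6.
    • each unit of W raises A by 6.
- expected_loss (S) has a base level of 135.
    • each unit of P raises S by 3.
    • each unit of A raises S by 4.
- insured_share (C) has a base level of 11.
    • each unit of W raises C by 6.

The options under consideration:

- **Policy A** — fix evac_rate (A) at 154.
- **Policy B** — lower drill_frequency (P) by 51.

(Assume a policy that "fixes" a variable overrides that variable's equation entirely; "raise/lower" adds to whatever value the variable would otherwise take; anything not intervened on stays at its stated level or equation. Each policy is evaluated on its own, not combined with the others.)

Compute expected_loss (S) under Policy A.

Policy A (A := 154):
  P = 109
  R = 144
  M = 240 − 4·109 + 2·144 = 92
  W = -59 + 144 + 3·92 = 361
  A = 154
  S = 135 + 3·109 + 4·154 = 1078

1078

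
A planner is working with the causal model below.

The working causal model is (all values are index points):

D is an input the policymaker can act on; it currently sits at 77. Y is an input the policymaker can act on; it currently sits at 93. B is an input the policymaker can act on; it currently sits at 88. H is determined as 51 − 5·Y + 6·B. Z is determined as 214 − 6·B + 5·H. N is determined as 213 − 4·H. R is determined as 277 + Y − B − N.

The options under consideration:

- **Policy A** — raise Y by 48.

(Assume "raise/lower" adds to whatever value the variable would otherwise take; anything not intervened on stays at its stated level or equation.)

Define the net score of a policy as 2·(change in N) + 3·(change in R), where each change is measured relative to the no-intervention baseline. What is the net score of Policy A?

Baseline:
  Y = 93
  B = 88
  H = 51 − 5·93 + 6·88 = 114
  N = 213 − 4·114 = -243
  R = 277 + 93 − 88 − (-243) = 525
Policy A (Y + 48):
  Y = 93 + 48 = 141
  B = 88
  H = 51 − 5·141 + 6·88 = -126
  N = 213 − 4·(-126) = 717
  R = 277 + 141 − 88 − 717 = -387
ΔN = 717 − (-243) = 960; ΔR = -387 − 525 = -912
Score = 2·960 + 3·(-912) = -816

-816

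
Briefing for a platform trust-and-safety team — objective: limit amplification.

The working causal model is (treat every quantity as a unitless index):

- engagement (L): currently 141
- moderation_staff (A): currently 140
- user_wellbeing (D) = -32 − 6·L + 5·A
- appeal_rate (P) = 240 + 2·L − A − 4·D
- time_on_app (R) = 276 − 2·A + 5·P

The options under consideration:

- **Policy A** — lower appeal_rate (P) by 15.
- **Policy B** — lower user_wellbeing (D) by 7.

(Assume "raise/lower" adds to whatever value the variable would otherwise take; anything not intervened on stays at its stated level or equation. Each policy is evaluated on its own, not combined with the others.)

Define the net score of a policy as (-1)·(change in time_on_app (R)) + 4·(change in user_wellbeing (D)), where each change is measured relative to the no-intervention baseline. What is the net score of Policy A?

75

Baseline:
  L = 141
  A = 140
  D = -32 − 6·141 + 5·140 = -178
  P = 240 + 2·141 − 140 − 4·(-178) = 1094
  R = 276 − 2·140 + 5·1094 = 5466
Policy A (P − 15):
  L = 141
  A = 140
  D = -32 − 6·141 + 5·140 = -178
  P = 240 + 2·141 − 140 − 4·(-178) (−15 from intervention) = 1079
  R = 276 − 2·140 + 5·1079 = 5391
ΔR = 5391 − 5466 = -75; ΔD = -178 − (-178) = 0
Score = (-1)·(-75) + 4·0 = 75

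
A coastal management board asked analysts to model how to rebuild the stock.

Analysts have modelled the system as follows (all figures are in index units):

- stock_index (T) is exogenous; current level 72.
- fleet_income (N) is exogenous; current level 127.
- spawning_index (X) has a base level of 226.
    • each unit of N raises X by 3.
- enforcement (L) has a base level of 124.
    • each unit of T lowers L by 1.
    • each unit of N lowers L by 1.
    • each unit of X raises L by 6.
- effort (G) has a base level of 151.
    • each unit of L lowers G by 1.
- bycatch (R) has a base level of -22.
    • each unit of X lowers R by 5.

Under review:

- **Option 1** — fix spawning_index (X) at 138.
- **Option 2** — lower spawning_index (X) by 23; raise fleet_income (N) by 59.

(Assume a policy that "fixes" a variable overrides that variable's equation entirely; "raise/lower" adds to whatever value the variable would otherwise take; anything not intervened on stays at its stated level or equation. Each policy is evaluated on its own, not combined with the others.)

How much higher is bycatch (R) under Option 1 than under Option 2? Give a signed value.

3115

Option 1 (X := 138):
  N = 127
  X = 138
  R = -22 − 5·138 = -712
Option 2 (X − 23, N + 59):
  N = 127 + 59 = 186
  X = 226 + 3·186 (−23 from intervention) = 761
  R = -22 − 5·761 = -3827
R: -712 − (-3827) = 3115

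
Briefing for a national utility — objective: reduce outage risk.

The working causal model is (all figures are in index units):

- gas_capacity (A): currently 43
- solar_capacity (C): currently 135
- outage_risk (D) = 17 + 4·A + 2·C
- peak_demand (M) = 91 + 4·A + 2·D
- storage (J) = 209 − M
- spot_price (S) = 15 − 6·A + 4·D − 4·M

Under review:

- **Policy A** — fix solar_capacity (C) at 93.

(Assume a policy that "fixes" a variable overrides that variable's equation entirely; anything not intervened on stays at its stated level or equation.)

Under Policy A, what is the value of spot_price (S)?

Policy A (C := 93):
  A = 43
  C = 93
  D = 17 + 4·43 + 2·93 = 375
  M = 91 + 4·43 + 2·375 = 1013
  S = 15 − 6·43 + 4·375 − 4·1013 = -2795

-2795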